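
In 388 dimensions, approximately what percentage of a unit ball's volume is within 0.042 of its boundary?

1 - (1-0.042)^388 ≈ 0.9999999411 ≈ 99.999994%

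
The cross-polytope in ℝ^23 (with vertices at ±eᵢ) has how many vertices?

The 23-dimensional cross-polytope has 2n = 2·23 = 46 vertices.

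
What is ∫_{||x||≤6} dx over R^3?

Volume = π^{3/2}·(6)^3/Γ(5/2) = 288·π ≈ 904.779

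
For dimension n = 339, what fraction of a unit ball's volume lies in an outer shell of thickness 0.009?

1 - (1-0.009)^339 ≈ 0.953337 ≈ 95.33%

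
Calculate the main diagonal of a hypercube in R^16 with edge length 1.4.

Diagonal = √16 · 1.4 = 5.6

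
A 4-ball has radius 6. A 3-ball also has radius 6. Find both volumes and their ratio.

V_4(6) ≈ 6395.5. V_3(6) ≈ 904.779. Ratio V_4/V_3 ≈ 7.069.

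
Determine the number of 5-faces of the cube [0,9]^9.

Number of 5-faces = C(9,5) · 2^(9-5) = 126 · 16 = 2016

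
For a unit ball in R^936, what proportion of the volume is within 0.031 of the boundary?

1 - (1-0.031)^936 ≈ 1 - 1.581e-13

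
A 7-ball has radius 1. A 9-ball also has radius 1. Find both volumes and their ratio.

V_7(1) ≈ 4.72477. V_9(1) ≈ 3.29851. Ratio V_7/V_9 ≈ 1.432.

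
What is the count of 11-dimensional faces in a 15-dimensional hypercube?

Choose 11 of 15 axes to span the face (C(15,11) = 1365 ways), then fix each of the remaining 4 coordinates at one of its two extreme values (2^4 = 16 ways): 1365·16 = 21840.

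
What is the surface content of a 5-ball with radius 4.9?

|∂B_5(4.9)| ≈ 15172.3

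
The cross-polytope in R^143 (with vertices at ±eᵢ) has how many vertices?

An n-cross-polytope has 2n vertices; here n = 143, giving 286.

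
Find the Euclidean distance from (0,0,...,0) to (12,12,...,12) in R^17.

d = √(12² + 12² + ... + 12²) [17 terms] = √(17·12²) = 12√17 ≈ 49.4773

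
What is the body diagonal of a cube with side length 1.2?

||(1.2,1.2,...,1.2)|| = √(3)·1.2 ≈ 2.07846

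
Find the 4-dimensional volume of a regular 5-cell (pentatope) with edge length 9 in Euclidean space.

For a regular n-simplex with edge a, V = (a^n / n!)·√((n+1)/2^n). With a=9, n=4: V ≈ 152.821.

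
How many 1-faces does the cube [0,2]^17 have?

An n-cube has n·2^(n-1) edges. With n = 17: 17·65536 = 1114112.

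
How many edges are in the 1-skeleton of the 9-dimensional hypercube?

Number of 1-faces = C(9,1)·2^(9-1) = 9·256 = 2304.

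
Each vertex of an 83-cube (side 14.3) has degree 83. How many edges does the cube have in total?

The 83-cube has n·2^(n-1) = 83·2^82 = 83·4835703278458516698824704 = 401363372112056886002450432 edges.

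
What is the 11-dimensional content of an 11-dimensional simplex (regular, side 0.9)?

V_11 = √(12) · 0.9^11 / (11! · 2^(11/2)) ≈ 6.0178e-10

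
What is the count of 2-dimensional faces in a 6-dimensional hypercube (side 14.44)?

Choose 2 of 6 axes to span the face (C(6,2) = 15 ways), then fix each of the remaining 4 coordinates at one of its two extreme values (2^4 = 16 ways): 15·16 = 240.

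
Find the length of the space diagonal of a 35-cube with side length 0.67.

d = √(0.67² + 0.67² + ... + 0.67²) [35 terms] = √(35·0.67²) = 0.67√35 ≈ 3.96377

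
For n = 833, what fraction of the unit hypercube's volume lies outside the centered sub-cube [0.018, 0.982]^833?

1 - (1 - 2·0.018)^833 = 1 - 0.964^833 ≈ 1 - 5.447e-14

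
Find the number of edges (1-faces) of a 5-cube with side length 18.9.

Number of 1-faces = C(5,1) · 2^(5-1) = 5 · 16 = 80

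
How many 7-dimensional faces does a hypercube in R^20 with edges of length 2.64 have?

An n-cube has C(n,k)·2^(n-k) k-faces. Here C(20,7)·2^13 = 77520·8192 = 635043840.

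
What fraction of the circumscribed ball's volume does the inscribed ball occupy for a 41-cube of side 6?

V_in/V_out = n^(-n/2) = 41^(-41/2) ≈ 8.66824e-34.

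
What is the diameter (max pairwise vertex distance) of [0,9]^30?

Diagonal = √30 · 9 ≈ 49.295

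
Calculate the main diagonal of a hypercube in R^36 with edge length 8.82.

d = √(8.82² + 8.82² + ... + 8.82²) [36 terms] = √(36·8.82²) = 8.82√36 = 52.92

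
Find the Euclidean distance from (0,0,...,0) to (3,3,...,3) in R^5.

Diagonal = √5 · 3 ≈ 6.7082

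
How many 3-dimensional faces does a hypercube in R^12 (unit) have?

f_3(12-cube) = (12 choose 3) · 2^9 = 112640.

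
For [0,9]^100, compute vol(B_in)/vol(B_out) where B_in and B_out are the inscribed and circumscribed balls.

V_in/V_out = n^(-n/2) = 100^(-100/2) ≈ 1e-100.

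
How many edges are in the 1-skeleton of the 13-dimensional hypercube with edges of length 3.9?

Number of 1-faces = C(13,1)·2^(13-1) = 13·4096 = 53248.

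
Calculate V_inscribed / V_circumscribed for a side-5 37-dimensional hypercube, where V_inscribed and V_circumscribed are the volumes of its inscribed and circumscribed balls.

The radii are 5/2 and 5√37/2, so the volume ratio is (1/√37)^37 = 37^{-37/2} ≈ 9.73348e-30.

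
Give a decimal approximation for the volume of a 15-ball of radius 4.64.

V_15(4.64) = π^(15/2) · (4.64)^15 / Γ(15/2 + 1) ≈ 3.79489e+09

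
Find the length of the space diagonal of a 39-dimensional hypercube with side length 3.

d = √(3² + 3² + ... + 3²) [39 terms] = √(39·3²) = 3√39 ≈ 18.735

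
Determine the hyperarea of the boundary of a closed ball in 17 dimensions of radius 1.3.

S_17(1.3) = 2·π^(17/2)·(1.3)^16 / Γ(17/2) ≈ 159.479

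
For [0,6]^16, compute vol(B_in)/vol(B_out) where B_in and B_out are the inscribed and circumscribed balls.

The radii are 6/2 and 6√16/2, so the volume ratio is (1/√16)^16 = 16^{-16/2} ≈ 2.32831e-10.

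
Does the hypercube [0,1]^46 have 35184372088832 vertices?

False. The 46-cube has 2^46 = 70368744177664 vertices.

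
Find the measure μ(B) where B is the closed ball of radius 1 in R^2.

The n-ball volume is π^(n/2)·r^n/Γ(n/2+1). With n=2, r=1: V = π ≈ 3.14159.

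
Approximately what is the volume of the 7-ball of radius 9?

V_7(9) = π^(7/2) · (9)^7 / Γ(7/2 + 1) = 25509168·π^3/35 ≈ 2.25984e+07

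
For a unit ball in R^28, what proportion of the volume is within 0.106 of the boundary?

V(inner)/V(outer) = ((1-0.106)/1)^28 ≈ 0.0434, so the shell fraction is 0.956604.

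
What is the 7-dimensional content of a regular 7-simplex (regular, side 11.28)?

V_7 = √(8) · 11.28^7 / (7! · 2^(7/2)) ≈ 1152.59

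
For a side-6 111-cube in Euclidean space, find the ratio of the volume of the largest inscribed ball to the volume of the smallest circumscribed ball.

V_in/V_out = n^(-n/2) = 111^(-111/2) ≈ 3.05193e-114.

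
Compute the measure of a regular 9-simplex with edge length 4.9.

V = (4.9^9 / 9!) · √((9+1) / 2^9) ≈ 0.627143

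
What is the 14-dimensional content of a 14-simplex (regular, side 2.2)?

Volume = 2.2^14 · √(15/2^14) / 14! ≈ 2.15946e-08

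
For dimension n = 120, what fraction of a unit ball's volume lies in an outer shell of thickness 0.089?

1 - (1-0.089)^120 ≈ 0.999986 ≈ 99.998613%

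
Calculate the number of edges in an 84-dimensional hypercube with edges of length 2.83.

Number of 1-faces = C(84,1)·2^(84-1) = 84·9671406556917033397649408 = 812398150781030805402550272.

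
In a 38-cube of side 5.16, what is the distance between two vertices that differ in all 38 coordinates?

d = √(5.16² + 5.16² + ... + 5.16²) [38 terms] = √(38·5.16²) = 5.16√38 ≈ 31.8084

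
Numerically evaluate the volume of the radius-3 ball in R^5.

V = 648·π^2/5 ≈ 1279.1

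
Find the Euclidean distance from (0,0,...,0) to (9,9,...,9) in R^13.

||(9,9,...,9)|| = √(13)·9 ≈ 32.45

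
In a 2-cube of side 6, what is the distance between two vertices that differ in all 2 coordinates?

d = √(6² + 6² + ... + 6²) [2 terms] = √(2·6²) = 6√2 ≈ 8.48528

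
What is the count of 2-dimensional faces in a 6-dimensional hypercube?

f_2(6-cube) = (6 choose 2) · 2^4 = 240.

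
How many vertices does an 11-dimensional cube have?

Number of vertices = 2^11 = 2048.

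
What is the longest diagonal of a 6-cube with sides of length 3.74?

Diagonal = √6 · 3.74 ≈ 9.16109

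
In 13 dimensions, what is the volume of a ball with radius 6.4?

The n-ball volume is π^(n/2)·r^n/Γ(n/2+1). With n=13, r=6.4: V ≈ 2.75221e+10.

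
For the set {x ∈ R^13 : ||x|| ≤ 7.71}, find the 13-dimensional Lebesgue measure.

Volume = π^{13/2}·(7.71)^13/Γ(15/2) ≈ 3.09776e+11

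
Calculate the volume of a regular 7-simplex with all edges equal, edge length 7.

Volume = 7^7 · √(8/2^7) / 7! ≈ 40.8503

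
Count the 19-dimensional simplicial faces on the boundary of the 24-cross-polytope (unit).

An n-cross-polytope has 2^(k+1)·C(n,k+1) k-faces. Here 2^20·C(24,20) = 1048576·10626 = 11142168576.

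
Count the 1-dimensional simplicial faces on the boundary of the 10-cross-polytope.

f_1(10-orthoplex) = 2^2 · (10 choose 2) = 180.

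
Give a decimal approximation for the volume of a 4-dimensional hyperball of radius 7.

The n-ball volume is π^(n/2)·r^n/Γ(n/2+1). With n=4, r=7: V = 2401·π^2/2 ≈ 11848.5.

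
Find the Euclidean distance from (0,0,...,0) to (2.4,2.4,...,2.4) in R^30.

The space diagonal of an n-cube of side s is s√n. Here 2.4·√30 ≈ 13.1453.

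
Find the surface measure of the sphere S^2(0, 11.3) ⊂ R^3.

S_3(11.3) = 2·π^(3/2)·(11.3)^2 / Γ(3/2) = 4πr² = 4π·(11.3)² ≈ 1604.6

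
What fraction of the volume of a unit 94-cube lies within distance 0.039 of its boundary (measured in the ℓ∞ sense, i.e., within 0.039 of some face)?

The inner cube has side 1-2·0.039 = 0.922 and volume (0.922)^94 ≈ 0.0004838, so the shell holds 0.999516 of the volume.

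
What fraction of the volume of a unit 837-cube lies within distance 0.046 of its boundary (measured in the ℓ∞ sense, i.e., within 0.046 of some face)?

1 - (1 - 2·0.046)^837 = 1 - 0.908^837 ≈ 1 - 8.277e-36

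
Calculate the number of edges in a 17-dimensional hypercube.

The 17-cube has n·2^(n-1) = 17·2^16 = 17·65536 = 1114112 edges.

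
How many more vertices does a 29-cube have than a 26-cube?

The 29-cube has 2^29 = 536870912 vertices. The 26-cube has 2^26 = 67108864 vertices. Difference: 536870912 - 67108864 = 469762048.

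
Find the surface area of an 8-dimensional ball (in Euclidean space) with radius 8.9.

S_8(8.9) = 2·π^(8/2)·(8.9)^7 / Γ(8/2) ≈ 1.43618e+08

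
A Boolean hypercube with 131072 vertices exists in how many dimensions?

The n-cube has 2^n vertices, and 131072 = 2^17, so n = 17.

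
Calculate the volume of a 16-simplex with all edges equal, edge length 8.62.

Volume = 8.62^16 · √(17/2^16) / 16! ≈ 0.715288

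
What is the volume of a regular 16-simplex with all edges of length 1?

V_16 = √(17) · 1^16 / (16! · 2^(16/2)) ≈ 7.69777e-16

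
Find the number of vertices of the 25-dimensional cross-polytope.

The 25-dimensional cross-polytope has 2n = 2·25 = 50 vertices.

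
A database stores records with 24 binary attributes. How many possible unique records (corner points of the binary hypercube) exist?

Number of vertices = 2^24 = 16777216.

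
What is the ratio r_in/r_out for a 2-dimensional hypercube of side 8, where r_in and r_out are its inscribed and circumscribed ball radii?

Ratio = (s/2)/(s√2/2) = 2^(-1/2) ≈ 0.707107.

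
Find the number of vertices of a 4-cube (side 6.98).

Each vertex is a binary string of length 4, so there are 2^4 = 16.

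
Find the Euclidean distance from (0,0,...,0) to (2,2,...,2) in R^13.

The space diagonal of an n-cube of side s is s√n. Here 2·√13 ≈ 7.2111.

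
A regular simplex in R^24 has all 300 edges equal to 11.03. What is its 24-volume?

V_24 = √(25) · 11.03^24 / (24! · 2^(24/2)) ≈ 0.0206879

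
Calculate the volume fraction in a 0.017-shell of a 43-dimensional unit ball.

1 - (1-0.017)^43 ≈ 0.521589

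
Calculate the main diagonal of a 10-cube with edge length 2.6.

||(2.6,2.6,...,2.6)|| = √(10)·2.6 ≈ 8.22192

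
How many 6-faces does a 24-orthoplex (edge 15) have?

Each 6-face is the convex hull of 7 vertices, one chosen as ±e_i from each of 7 distinct axes: 2^7·C(24,7) = 44301312.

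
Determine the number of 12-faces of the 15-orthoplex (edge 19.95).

Number of 12-faces = 2^(12+1) · C(15,12+1) = 8192 · 105 = 860160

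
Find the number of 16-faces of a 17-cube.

Choose 16 of 17 axes to span the face (C(17,16) = 17 ways), then fix each of the remaining 1 coordinate at one of its two extreme values (2^1 = 2 ways): 17·2 = 34.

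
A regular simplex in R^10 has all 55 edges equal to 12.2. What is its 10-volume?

V = (12.2^10 / 10!) · √((10+1) / 2^10) ≈ 2086.32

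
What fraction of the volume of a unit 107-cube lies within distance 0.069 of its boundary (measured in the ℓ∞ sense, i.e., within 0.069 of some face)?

The inner cube has side 1-2·0.069 = 0.862 and volume (0.862)^107 ≈ 1.257e-07, so the shell holds 0.9999998743 of the volume.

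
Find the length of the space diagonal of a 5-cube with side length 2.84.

||(2.84,2.84,...,2.84)|| = √(5)·2.84 ≈ 6.35043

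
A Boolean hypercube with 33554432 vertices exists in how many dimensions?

2^n = 33554432 ⇒ n = log_2(33554432) = 25.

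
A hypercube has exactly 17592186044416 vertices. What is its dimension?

n = log_2(17592186044416) = 44.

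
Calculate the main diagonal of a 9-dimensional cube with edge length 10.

d = √(10² + 10² + ... + 10²) [9 terms] = √(9·10²) = 10√9 = 30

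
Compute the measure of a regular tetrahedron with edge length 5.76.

Volume = (√2/12) · 5.76³ = 22.5217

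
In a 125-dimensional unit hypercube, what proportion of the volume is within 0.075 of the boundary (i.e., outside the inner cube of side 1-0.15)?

Shell fraction = 1 - (1-0.15)^125 ≈ 0.9999999985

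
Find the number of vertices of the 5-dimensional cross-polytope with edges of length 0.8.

The 5-dimensional cross-polytope has 2n = 2·5 = 10 vertices.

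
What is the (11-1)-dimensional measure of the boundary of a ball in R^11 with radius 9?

S_11(9) = 2·π^(11/2)·(9)^10 / Γ(11/2) = 8264970432·π^5/35 ≈ 7.22641e+10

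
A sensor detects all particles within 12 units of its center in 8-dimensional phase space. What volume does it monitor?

V = 17915904·π^4 ≈ 1.74517e+09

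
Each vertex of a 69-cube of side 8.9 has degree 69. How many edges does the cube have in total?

An n-cube has n·2^(n-1) edges. With n = 69: 69·295147905179352825856 = 20365205457375344984064.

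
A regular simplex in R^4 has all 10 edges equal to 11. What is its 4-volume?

V = (11^4 / 4!) · √((4+1) / 2^4) ≈ 341.024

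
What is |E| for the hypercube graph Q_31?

An n-cube has n·2^(n-1) edges. With n = 31: 31·1073741824 = 33285996544.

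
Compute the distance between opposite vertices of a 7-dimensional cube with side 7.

Diagonal = √7 · 7 ≈ 18.5203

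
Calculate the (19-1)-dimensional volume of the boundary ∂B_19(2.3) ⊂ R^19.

S_19(2.3) = 2·π^(19/2)·(2.3)^18 / Γ(19/2) ≈ 2.8737e+06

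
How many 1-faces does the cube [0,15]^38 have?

An n-cube has n·2^(n-1) edges. With n = 38: 38·137438953472 = 5222680231936.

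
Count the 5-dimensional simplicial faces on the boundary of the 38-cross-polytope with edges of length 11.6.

An n-cross-polytope has 2^(k+1)·C(n,k+1) k-faces. Here 2^6·C(38,6) = 64·2760681 = 176683584.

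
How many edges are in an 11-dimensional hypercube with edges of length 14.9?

An n-cube has C(n,k)·2^(n-k) k-faces. Here C(11,1)·2^10 = 11·1024 = 11264.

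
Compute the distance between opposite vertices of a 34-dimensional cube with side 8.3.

d = √(8.3² + 8.3² + ... + 8.3²) [34 terms] = √(34·8.3²) = 8.3√34 ≈ 48.3969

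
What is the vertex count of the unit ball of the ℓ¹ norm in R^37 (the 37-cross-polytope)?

An n-cross-polytope has 2n vertices; here n = 37, giving 74.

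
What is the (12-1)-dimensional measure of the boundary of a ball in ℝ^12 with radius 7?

S_12(7) = 2·π^(12/2)·(7)^11 / Γ(12/2) = 1977326743·π^6/60 ≈ 3.1683e+10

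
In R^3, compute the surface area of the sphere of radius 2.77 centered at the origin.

The surface area of an n-ball is 2π^(n/2) r^(n-1) / Γ(n/2). For n=3, r=2.77: 4πr² = 4π·(2.77)² ≈ 96.4205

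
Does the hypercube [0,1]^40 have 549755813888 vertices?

False. The 40-cube has 2^40 = 1099511627776 vertices.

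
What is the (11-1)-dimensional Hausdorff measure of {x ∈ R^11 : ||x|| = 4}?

S_11(4) = 2·π^(11/2)·(4)^10 / Γ(11/2) = 67108864·π^5/945 ≈ 2.17319e+07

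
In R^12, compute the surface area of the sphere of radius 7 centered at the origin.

The surface area of an n-ball is 2π^(n/2) r^(n-1) / Γ(n/2). For n=12, r=7: 1977326743·π^6/60 ≈ 3.1683e+10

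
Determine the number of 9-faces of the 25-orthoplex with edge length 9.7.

Number of 9-faces = 2^(9+1) · C(25,9+1) = 1024 · 3268760 = 3347210240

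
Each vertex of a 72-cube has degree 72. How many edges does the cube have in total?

The 72-cube has n·2^(n-1) = 72·2^71 = 72·2361183241434822606848 = 170005193383307227693056 edges.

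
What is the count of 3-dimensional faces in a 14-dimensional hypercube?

An n-cube has C(n,k)·2^(n-k) k-faces. Here C(14,3)·2^11 = 364·2048 = 745472.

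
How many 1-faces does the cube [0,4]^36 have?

Number of 1-faces = C(36,1)·2^(36-1) = 36·34359738368 = 1236950581248.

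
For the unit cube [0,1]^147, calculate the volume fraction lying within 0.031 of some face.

1 - (1 - 2·0.031)^147 = 1 - 0.938^147 ≈ 0.999918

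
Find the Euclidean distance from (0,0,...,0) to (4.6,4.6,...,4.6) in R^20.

||(4.6,4.6,...,4.6)|| = √(20)·4.6 ≈ 20.5718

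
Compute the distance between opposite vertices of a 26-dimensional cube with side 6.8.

Diagonal = √26 · 6.8 ≈ 34.6733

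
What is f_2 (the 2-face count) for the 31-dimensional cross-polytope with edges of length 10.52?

An n-cross-polytope has 2^(k+1)·C(n,k+1) k-faces. Here 2^3·C(31,3) = 8·4495 = 35960.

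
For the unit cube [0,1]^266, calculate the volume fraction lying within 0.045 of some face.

The inner cube has side 1-2·0.045 = 0.91 and volume (0.91)^266 ≈ 1.274e-11, so the shell holds 1 - 1.274e-11 of the volume.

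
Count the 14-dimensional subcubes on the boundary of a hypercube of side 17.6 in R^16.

An n-cube has C(n,k)·2^(n-k) k-faces. Here C(16,14)·2^2 = 120·4 = 480.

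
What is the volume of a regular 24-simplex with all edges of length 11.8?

V = (11.8^24 / 24!) · √((24+1) / 2^24) ≈ 0.104489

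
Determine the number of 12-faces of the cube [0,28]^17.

f_12(17-cube) = (17 choose 12) · 2^5 = 198016.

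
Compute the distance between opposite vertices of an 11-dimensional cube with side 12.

The space diagonal of an n-cube of side s is s√n. Here 12·√11 ≈ 39.7995.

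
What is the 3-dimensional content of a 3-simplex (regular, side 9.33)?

Volume = (√2/12) · 9.33³ = 95.7147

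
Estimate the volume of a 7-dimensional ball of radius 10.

V_7(10) = π^(7/2) · (10)^7 / Γ(7/2 + 1) = 32000000·π^3/21 ≈ 4.72477e+07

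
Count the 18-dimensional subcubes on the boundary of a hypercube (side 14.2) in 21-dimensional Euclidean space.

Choose 18 of 21 axes to span the face (C(21,18) = 1330 ways), then fix each of the remaining 3 coordinates at one of its two extreme values (2^3 = 8 ways): 1330·8 = 10640.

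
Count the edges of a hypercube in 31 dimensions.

Each of the 2^31 = 2147483648 vertices has degree 31; total edges = 31·2^31/2 = 33285996544.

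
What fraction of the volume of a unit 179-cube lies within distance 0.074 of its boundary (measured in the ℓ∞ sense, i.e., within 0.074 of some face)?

The inner cube has side 1-2·0.074 = 0.852 and volume (0.852)^179 ≈ 3.537e-13, so the shell holds 1 - 3.537e-13 of the volume.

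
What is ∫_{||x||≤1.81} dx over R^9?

The n-ball volume is π^(n/2)·r^n/Γ(n/2+1). With n=9, r=1.81: V ≈ 687.741.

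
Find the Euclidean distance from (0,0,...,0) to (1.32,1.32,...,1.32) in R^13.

Diagonal = √13 · 1.32 ≈ 4.75933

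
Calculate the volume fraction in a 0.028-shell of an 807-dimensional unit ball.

Shell fraction = 1 - (1-0.028)^807 ≈ 1 - 1.113e-10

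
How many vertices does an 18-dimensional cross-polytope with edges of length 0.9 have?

Number of vertices = 2n = 36.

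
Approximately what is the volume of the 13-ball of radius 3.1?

The n-ball volume is π^(n/2)·r^n/Γ(n/2+1). With n=13, r=3.1: V ≈ 2.22353e+06.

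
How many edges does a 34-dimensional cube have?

The 34-cube has n·2^(n-1) = 34·2^33 = 34·8589934592 = 292057776128 edges.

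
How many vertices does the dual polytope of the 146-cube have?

The vertices are ±e_1, ..., ±e_146, so there are 2·146 = 292.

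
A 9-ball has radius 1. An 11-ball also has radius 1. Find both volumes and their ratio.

V_9(1) ≈ 3.29851. V_11(1) ≈ 1.8841. Ratio V_9/V_11 ≈ 1.751.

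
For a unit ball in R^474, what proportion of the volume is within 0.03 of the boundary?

Shell fraction = 1 - (1-0.03)^474 ≈ 0.9999994632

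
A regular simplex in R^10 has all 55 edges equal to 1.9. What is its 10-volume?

V_10 = √(11) · 1.9^10 / (10! · 2^(10/2)) ≈ 1.75113e-05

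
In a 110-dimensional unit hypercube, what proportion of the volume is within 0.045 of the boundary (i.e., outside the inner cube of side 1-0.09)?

1 - (1 - 2·0.045)^110 = 1 - 0.91^110 ≈ 0.999969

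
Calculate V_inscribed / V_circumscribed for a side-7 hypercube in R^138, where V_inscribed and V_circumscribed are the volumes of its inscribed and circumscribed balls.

V_in / V_out = (r_in/r_out)^138 = (1/√138)^138 = 138^(-138/2) ≈ 2.2302e-148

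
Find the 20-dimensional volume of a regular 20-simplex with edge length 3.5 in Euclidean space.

For a regular n-simplex with edge a, V = (a^n / n!)·√((n+1)/2^n). With a=3.5, n=20: V ≈ 1.39974e-10.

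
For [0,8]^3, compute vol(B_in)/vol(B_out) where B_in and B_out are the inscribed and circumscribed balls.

The radii are 8/2 and 8√3/2, so the volume ratio is (1/√3)^3 = 3^{-3/2} ≈ 0.19245.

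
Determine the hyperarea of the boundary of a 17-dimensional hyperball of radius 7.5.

|∂B_17(7.5)| = 3243658447265625·π^8/128128 ≈ 2.40209e+14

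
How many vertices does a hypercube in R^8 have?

The 8-cube has 2^8 = 256 vertices.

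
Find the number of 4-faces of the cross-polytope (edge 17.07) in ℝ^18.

Number of 4-faces = 2^(4+1) · C(18,4+1) = 32 · 8568 = 274176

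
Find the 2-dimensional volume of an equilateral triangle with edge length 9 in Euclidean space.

Area = (√3/4) · 9² = 35.074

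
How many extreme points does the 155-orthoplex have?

The vertices are ±e_1, ..., ±e_155, so there are 2·155 = 310.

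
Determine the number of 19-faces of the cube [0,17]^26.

Number of 19-faces = C(26,19) · 2^(26-19) = 657800 · 128 = 84198400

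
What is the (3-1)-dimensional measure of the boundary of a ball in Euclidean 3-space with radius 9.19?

S = n·V_n(r)/r = 3·V_3(9.19)/9.19 (volume-to-surface relation), giving 4πr² = 4π·(9.19)² ≈ 1061.31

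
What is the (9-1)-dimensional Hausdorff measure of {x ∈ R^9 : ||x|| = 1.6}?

|∂B_9(1.6)| ≈ 1275.03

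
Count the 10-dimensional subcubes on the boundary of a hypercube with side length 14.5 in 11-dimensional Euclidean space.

f_10(11-cube) = (11 choose 10) · 2^1 = 22.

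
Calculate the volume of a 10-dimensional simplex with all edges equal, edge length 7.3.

V_10 = √(11) · 7.3^10 / (10! · 2^(10/2)) ≈ 12.2747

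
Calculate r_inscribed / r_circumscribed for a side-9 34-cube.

r_in = 9/2 (half the side); r_out = 9√34/2 (half the diagonal). Ratio = 1/√34 ≈ 0.171499.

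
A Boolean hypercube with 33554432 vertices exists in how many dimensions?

2^n = 33554432 ⇒ n = log_2(33554432) = 25.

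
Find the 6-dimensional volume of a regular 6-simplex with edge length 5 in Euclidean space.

For a regular n-simplex with edge a, V = (a^n / n!)·√((n+1)/2^n). With a=5, n=6: V ≈ 7.17706.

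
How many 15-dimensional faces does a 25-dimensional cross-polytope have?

Each 15-face is the convex hull of 16 vertices, one chosen as ±e_i from each of 16 distinct axes: 2^16·C(25,16) = 133888409600.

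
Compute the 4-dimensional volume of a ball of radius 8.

V = 2048·π^2 ≈ 20212.9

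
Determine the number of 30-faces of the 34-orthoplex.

Number of 30-faces = 2^(30+1) · C(34,30+1) = 2147483648 · 5984 = 12850542149632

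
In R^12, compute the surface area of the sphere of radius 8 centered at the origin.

S_12(8) = 2·π^(12/2)·(8)^11 / Γ(12/2) = 2147483648·π^6/15 ≈ 1.37638e+11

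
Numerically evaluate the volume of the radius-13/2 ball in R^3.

V = 2197·π/6 ≈ 1150.35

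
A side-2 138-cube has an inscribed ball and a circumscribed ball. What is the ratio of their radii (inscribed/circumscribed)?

Ratio = (s/2)/(s√138/2) = 138^(-1/2) ≈ 0.0851257.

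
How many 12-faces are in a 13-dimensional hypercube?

Number of 12-faces = C(13,12) · 2^(13-12) = 13 · 2 = 26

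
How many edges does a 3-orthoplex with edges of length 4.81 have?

f_1(3-orthoplex) = 2^2 · (3 choose 2) = 12.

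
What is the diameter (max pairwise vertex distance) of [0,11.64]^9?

The space diagonal of an n-cube of side s is s√n. Here 11.64·√9 = 34.92.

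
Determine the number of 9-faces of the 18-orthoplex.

Number of 9-faces = 2^(9+1) · C(18,9+1) = 1024 · 43758 = 44808192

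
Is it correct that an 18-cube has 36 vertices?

False. The 18-cube has 2^18 = 262144 vertices.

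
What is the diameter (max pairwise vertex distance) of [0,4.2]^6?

d = √(4.2² + 4.2² + ... + 4.2²) [6 terms] = √(6·4.2²) = 4.2√6 ≈ 10.2879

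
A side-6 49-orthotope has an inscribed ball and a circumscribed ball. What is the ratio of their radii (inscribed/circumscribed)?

Ratio = (s/2)/(s√49/2) = 49^(-1/2) ≈ 0.142857.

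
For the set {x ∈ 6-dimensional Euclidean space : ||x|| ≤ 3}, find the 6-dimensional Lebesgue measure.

V = 243·π^3/2 ≈ 3767.26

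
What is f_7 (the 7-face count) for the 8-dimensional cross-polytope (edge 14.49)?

Each 7-face is the convex hull of 8 vertices, one chosen as ±e_i from each of 8 distinct axes: 2^8·C(8,8) = 256.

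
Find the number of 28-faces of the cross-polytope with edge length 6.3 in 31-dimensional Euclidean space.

Number of 28-faces = 2^(28+1) · C(31,28+1) = 536870912 · 465 = 249644974080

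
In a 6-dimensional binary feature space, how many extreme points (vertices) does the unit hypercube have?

Number of vertices = 2^6 = 64.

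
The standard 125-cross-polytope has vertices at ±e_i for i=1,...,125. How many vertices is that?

An n-cross-polytope has 2n vertices; here n = 125, giving 250.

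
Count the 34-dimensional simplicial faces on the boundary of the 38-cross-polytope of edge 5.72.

An n-cross-polytope has 2^(k+1)·C(n,k+1) k-faces. Here 2^35·C(38,35) = 34359738368·8436 = 289858752872448.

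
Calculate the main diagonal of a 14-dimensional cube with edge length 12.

d = √(12² + 12² + ... + 12²) [14 terms] = √(14·12²) = 12√14 ≈ 44.8999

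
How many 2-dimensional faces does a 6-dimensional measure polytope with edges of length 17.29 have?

An n-cube has C(n,k)·2^(n-k) k-faces. Here C(6,2)·2^4 = 15·16 = 240.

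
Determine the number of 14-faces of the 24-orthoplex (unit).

Each 14-face is the convex hull of 15 vertices, one chosen as ±e_i from each of 15 distinct axes: 2^15·C(24,15) = 42844291072.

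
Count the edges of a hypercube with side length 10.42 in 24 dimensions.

Number of 1-faces = C(24,1)·2^(24-1) = 24·8388608 = 201326592.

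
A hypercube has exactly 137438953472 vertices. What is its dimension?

The n-cube has 2^n vertices, and 137438953472 = 2^37, so n = 37.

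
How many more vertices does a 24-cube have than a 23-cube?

The 24-cube has 2^24 = 16777216 vertices. The 23-cube has 2^23 = 8388608 vertices. Difference: 16777216 - 8388608 = 8388608.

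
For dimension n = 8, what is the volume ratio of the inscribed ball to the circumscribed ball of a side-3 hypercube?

Volume scales as r^n, and r_in/r_out = 1/√8, giving (1/√8)^8 ≈ 0.000244141.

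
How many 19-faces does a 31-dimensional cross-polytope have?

An n-cross-polytope has 2^(k+1)·C(n,k+1) k-faces. Here 2^20·C(31,20) = 1048576·84672315 = 88785357373440.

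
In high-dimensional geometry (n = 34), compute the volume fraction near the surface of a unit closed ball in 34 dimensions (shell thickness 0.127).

1 - (1-0.127)^34 ≈ 0.990126 ≈ 99.01%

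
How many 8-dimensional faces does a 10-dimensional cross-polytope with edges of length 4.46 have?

Each 8-face is the convex hull of 9 vertices, one chosen as ±e_i from each of 9 distinct axes: 2^9·C(10,9) = 5120.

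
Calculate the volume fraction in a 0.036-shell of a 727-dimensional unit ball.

Shell fraction = 1 - (1-0.036)^727 ≈ 1 - 2.655e-12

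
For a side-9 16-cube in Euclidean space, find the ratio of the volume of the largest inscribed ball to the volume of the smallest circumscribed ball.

V_in / V_out = (r_in/r_out)^16 = (1/√16)^16 = 16^(-16/2) ≈ 2.32831e-10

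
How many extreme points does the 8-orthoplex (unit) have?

The 8-dimensional cross-polytope has 2n = 2·8 = 16 vertices.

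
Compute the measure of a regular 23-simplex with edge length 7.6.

Volume = 7.6^23 · √(24/2^23) / 23! ≈ 1.18708e-05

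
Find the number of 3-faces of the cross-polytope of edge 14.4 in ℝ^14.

Number of 3-faces = 2^(3+1) · C(14,3+1) = 16 · 1001 = 16016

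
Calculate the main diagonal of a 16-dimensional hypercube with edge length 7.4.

Diagonal = √16 · 7.4 = 29.6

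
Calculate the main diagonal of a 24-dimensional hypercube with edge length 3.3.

d = √(3.3² + 3.3² + ... + 3.3²) [24 terms] = √(24·3.3²) = 3.3√24 ≈ 16.1666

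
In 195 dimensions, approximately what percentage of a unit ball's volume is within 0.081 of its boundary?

1 - (1-0.081)^195 ≈ 0.9999999298 ≈ 99.999993%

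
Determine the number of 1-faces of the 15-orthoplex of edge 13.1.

Number of 1-faces = 2^(1+1) · C(15,1+1) = 4 · 105 = 420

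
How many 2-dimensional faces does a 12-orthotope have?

f_2(12-cube) = (12 choose 2) · 2^10 = 67584.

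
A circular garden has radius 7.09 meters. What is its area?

Volume = π^{2/2}·(7.09)^2/Γ(2) ≈ 157.922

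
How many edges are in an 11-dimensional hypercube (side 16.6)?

f_1(11-cube) = (11 choose 1) · 2^10 = 11264.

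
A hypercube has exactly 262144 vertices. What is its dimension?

n = log_2(262144) = 18.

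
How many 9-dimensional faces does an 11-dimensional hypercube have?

An n-cube has C(n,k)·2^(n-k) k-faces. Here C(11,9)·2^2 = 55·4 = 220.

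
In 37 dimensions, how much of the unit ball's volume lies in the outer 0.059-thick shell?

Shell fraction = 1 - (1-0.059)^37 ≈ 0.894606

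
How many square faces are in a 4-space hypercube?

An n-cube has C(n,k)·2^(n-k) k-faces. Here C(4,2)·2^2 = 6·4 = 24.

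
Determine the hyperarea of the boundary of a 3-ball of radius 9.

S = n·V_n(r)/r = 3·V_3(9)/9 (volume-to-surface relation), giving 4πr² = 4π·(9)² ≈ 1017.88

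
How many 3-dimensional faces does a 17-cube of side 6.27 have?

Choose 3 of 17 axes to span the face (C(17,3) = 680 ways), then fix each of the remaining 14 coordinates at one of its two extreme values (2^14 = 16384 ways): 680·16384 = 11141120.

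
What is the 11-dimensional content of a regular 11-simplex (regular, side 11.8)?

For a regular n-simplex with edge a, V = (a^n / n!)·√((n+1)/2^n). With a=11.8, n=11: V ≈ 1184.33.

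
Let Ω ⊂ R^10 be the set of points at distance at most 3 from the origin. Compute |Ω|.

Volume = π^{10/2}·(3)^10/Γ(6) = 19683·π^5/40 ≈ 150585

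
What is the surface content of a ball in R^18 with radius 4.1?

The surface area of an n-ball is 2π^(n/2) r^(n-1) / Γ(n/2). For n=18, r=4.1: 3.86531e+10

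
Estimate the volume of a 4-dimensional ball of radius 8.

Volume = π^{4/2}·(8)^4/Γ(3) = 2048·π^2 ≈ 20212.9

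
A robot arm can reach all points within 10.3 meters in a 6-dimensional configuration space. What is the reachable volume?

Volume = π^{6/2}·(10.3)^6/Γ(4) ≈ 6.17052e+06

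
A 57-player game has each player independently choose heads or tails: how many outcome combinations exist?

The 57-cube has 2^57 = 144115188075855872 vertices.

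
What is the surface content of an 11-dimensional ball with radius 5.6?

S_11(5.6) = 2·π^(11/2)·(5.6)^10 / Γ(11/2) ≈ 6.28605e+08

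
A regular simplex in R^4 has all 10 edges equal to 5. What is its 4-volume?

V_4 = √(5) · 5^4 / (4! · 2^(4/2)) ≈ 14.5577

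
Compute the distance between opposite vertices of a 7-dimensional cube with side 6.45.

d = √(6.45² + 6.45² + ... + 6.45²) [7 terms] = √(7·6.45²) = 6.45√7 ≈ 17.0651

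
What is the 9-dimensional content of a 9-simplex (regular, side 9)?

Volume = 9^9 · √(10/2^9) / 9! ≈ 149.205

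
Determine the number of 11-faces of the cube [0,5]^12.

f_11(12-cube) = (12 choose 11) · 2^1 = 24.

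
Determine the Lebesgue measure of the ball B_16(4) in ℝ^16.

Volume = π^{16/2}·(4)^16/Γ(9) = 33554432·π^8/315 ≈ 1.01074e+09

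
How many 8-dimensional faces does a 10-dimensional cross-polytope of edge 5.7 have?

f_8(10-orthoplex) = 2^9 · (10 choose 9) = 5120.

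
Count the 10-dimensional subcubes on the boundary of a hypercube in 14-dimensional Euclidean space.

Choose 10 of 14 axes to span the face (C(14,10) = 1001 ways), then fix each of the remaining 4 coordinates at one of its two extreme values (2^4 = 16 ways): 1001·16 = 16016.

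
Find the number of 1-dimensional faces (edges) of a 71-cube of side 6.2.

Each of the 2^71 = 2361183241434822606848 vertices has degree 71; total edges = 71·2^71/2 = 83822005070936202543104.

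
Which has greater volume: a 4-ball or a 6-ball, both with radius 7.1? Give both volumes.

V_4(7.1) ≈ 12540.2. V_6(7.1) ≈ 661985. The 6-ball is larger.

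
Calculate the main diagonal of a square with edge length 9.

Diagonal = √2 · 9 ≈ 12.7279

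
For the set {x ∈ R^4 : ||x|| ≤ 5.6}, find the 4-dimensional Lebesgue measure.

V_4(5.6) = π^(4/2) · (5.6)^4 / Γ(4/2 + 1) ≈ 4853.13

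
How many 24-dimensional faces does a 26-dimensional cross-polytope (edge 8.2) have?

Each 24-face is the convex hull of 25 vertices, one chosen as ±e_i from each of 25 distinct axes: 2^25·C(26,25) = 872415232.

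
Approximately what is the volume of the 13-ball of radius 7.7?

Volume = π^{13/2}·(7.7)^13/Γ(15/2) ≈ 3.04594e+11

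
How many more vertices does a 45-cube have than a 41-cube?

The 45-cube has 2^45 = 35184372088832 vertices. The 41-cube has 2^41 = 2199023255552 vertices. Difference: 35184372088832 - 2199023255552 = 32985348833280.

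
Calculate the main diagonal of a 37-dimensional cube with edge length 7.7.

Diagonal = √37 · 7.7 ≈ 46.8373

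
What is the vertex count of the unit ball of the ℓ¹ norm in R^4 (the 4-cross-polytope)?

An n-cross-polytope has 2n vertices; here n = 4, giving 8.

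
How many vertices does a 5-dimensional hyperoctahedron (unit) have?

Each 0-face is the convex hull of 1 vertex, one chosen as ±e_i from each of 1 distinct axis: 2^1·C(5,1) = 10.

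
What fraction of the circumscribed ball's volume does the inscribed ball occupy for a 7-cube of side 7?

V_in / V_out = (r_in/r_out)^7 = (1/√7)^7 = 7^(-7/2) ≈ 0.00110194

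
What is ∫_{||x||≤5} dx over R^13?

V = 31250000000·π^6/27027 ≈ 1.11161e+09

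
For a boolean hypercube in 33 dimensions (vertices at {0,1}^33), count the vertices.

Each vertex is a binary string of length 33, so there are 2^33 = 8589934592.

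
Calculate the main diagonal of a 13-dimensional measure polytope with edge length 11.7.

||(11.7,11.7,...,11.7)|| = √(13)·11.7 ≈ 42.1849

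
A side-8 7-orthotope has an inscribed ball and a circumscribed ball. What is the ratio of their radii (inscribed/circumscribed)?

r_in = 8/2 (half the side); r_out = 8√7/2 (half the diagonal). Ratio = 1/√7 ≈ 0.377964.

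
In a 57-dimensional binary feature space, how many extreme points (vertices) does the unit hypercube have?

The 57-cube has 2^57 = 144115188075855872 vertices.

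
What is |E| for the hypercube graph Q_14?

Each of the 2^14 = 16384 vertices has degree 14; total edges = 14·2^14/2 = 114688.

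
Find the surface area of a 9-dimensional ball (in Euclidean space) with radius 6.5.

S = n·V_n(r)/r = 9·V_9(6.5)/6.5 (volume-to-surface relation), giving 815730721·π^4/840 ≈ 9.45947e+07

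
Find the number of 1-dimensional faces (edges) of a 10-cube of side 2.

Number of 1-faces = C(10,1)·2^(10-1) = 10·512 = 5120.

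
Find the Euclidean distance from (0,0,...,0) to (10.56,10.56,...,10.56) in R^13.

Diagonal = √13 · 10.56 ≈ 38.0746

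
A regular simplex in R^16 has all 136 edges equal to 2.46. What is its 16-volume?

For a regular n-simplex with edge a, V = (a^n / n!)·√((n+1)/2^n). With a=2.46, n=16: V ≈ 1.38461e-09.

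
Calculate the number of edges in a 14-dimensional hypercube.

Each of the 2^14 = 16384 vertices has degree 14; total edges = 14·2^14/2 = 114688.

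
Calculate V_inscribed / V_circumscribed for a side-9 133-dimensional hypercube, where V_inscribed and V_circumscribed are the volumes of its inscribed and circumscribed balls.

V_in / V_out = (r_in/r_out)^133 = (1/√133)^133 = 133^(-133/2) ≈ 5.80585e-142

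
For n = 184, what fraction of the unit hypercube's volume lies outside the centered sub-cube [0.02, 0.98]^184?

1 - (1 - 2·0.02)^184 = 1 - 0.96^184 ≈ 0.999453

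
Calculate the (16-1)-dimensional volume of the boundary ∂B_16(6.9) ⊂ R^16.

The surface area of an n-ball is 2π^(n/2) r^(n-1) / Γ(n/2). For n=16, r=6.9: 1.44057e+13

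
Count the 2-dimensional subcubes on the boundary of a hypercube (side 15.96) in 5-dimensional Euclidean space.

Number of 2-faces = C(5,2) · 2^(5-2) = 10 · 8 = 80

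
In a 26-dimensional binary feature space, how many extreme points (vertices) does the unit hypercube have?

Each vertex is a binary string of length 26, so there are 2^26 = 67108864.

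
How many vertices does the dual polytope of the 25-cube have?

Number of vertices = 2n = 50.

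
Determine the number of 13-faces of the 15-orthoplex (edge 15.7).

Number of 13-faces = 2^(13+1) · C(15,13+1) = 16384 · 15 = 245760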